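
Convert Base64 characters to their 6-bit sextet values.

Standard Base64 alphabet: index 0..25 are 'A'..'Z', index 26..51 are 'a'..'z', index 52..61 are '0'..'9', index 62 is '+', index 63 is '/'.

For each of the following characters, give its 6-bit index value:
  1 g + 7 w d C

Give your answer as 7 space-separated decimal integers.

'1': 0..9 range, 52 + ord('1') − ord('0') = 53
'g': a..z range, 26 + ord('g') − ord('a') = 32
'+': index 62
'7': 0..9 range, 52 + ord('7') − ord('0') = 59
'w': a..z range, 26 + ord('w') − ord('a') = 48
'd': a..z range, 26 + ord('d') − ord('a') = 29
'C': A..Z range, ord('C') − ord('A') = 2

Answer: 53 32 62 59 48 29 2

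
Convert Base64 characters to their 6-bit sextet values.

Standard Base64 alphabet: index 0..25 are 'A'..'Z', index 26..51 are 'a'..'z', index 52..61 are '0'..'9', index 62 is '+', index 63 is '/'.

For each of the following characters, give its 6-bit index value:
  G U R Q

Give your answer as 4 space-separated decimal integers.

'G': A..Z range, ord('G') − ord('A') = 6
'U': A..Z range, ord('U') − ord('A') = 20
'R': A..Z range, ord('R') − ord('A') = 17
'Q': A..Z range, ord('Q') − ord('A') = 16

Answer: 6 20 17 16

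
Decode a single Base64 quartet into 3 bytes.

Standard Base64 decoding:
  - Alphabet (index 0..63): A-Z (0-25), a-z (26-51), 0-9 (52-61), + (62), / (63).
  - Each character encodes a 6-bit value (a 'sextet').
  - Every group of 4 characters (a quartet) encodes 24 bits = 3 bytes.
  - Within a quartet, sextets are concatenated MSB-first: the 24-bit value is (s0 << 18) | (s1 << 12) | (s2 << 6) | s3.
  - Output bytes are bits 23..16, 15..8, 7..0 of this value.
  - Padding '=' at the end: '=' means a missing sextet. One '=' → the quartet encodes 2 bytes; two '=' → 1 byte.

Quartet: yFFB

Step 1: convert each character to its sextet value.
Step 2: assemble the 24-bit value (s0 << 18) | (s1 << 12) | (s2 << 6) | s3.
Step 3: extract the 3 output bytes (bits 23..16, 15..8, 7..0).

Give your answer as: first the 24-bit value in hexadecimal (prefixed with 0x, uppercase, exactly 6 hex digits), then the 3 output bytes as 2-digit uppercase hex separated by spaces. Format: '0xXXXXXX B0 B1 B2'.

Answer: 0xC85141 C8 51 41

Derivation:
Sextets: y=50, F=5, F=5, B=1
24-bit: (50<<18) | (5<<12) | (5<<6) | 1
      = 0xC80000 | 0x005000 | 0x000140 | 0x000001
      = 0xC85141
Bytes: (v>>16)&0xFF=C8, (v>>8)&0xFF=51, v&0xFF=41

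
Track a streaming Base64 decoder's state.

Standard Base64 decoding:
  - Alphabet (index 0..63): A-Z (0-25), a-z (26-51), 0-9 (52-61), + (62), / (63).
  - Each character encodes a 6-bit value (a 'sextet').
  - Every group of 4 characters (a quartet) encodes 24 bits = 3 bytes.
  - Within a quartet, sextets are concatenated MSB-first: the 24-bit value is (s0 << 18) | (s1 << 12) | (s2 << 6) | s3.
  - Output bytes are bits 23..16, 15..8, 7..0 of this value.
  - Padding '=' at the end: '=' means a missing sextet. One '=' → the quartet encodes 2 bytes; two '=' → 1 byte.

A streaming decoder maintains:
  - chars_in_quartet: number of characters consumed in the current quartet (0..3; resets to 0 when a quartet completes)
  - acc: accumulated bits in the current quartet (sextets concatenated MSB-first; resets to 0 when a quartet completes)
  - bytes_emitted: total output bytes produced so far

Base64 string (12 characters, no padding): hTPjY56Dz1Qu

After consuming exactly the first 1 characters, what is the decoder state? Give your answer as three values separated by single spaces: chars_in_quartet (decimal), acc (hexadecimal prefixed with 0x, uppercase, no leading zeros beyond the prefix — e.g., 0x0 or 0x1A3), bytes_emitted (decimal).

Answer: 1 0x21 0

Derivation:
After char 0 ('h'=33): chars_in_quartet=1 acc=0x21 bytes_emitted=0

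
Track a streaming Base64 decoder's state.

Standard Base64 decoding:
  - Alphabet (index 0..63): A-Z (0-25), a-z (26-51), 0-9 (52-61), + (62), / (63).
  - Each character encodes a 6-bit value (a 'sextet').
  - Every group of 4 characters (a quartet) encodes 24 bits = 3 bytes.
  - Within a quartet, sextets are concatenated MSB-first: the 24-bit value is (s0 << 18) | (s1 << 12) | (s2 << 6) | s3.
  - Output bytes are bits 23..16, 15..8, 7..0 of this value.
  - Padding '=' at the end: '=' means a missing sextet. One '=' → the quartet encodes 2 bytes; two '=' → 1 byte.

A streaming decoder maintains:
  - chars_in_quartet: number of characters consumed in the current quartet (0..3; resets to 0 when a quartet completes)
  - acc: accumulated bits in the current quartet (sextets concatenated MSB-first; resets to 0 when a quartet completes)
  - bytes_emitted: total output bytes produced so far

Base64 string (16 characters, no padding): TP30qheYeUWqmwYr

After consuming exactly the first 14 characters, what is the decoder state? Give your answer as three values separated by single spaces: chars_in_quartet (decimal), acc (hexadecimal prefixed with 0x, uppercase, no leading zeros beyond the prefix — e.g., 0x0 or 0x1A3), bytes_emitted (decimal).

After char 0 ('T'=19): chars_in_quartet=1 acc=0x13 bytes_emitted=0
After char 1 ('P'=15): chars_in_quartet=2 acc=0x4CF bytes_emitted=0
After char 2 ('3'=55): chars_in_quartet=3 acc=0x133F7 bytes_emitted=0
After char 3 ('0'=52): chars_in_quartet=4 acc=0x4CFDF4 -> emit 4C FD F4, reset; bytes_emitted=3
After char 4 ('q'=42): chars_in_quartet=1 acc=0x2A bytes_emitted=3
After char 5 ('h'=33): chars_in_quartet=2 acc=0xAA1 bytes_emitted=3
After char 6 ('e'=30): chars_in_quartet=3 acc=0x2A85E bytes_emitted=3
After char 7 ('Y'=24): chars_in_quartet=4 acc=0xAA1798 -> emit AA 17 98, reset; bytes_emitted=6
After char 8 ('e'=30): chars_in_quartet=1 acc=0x1E bytes_emitted=6
After char 9 ('U'=20): chars_in_quartet=2 acc=0x794 bytes_emitted=6
After char 10 ('W'=22): chars_in_quartet=3 acc=0x1E516 bytes_emitted=6
After char 11 ('q'=42): chars_in_quartet=4 acc=0x7945AA -> emit 79 45 AA, reset; bytes_emitted=9
After char 12 ('m'=38): chars_in_quartet=1 acc=0x26 bytes_emitted=9
After char 13 ('w'=48): chars_in_quartet=2 acc=0x9B0 bytes_emitted=9

Answer: 2 0x9B0 9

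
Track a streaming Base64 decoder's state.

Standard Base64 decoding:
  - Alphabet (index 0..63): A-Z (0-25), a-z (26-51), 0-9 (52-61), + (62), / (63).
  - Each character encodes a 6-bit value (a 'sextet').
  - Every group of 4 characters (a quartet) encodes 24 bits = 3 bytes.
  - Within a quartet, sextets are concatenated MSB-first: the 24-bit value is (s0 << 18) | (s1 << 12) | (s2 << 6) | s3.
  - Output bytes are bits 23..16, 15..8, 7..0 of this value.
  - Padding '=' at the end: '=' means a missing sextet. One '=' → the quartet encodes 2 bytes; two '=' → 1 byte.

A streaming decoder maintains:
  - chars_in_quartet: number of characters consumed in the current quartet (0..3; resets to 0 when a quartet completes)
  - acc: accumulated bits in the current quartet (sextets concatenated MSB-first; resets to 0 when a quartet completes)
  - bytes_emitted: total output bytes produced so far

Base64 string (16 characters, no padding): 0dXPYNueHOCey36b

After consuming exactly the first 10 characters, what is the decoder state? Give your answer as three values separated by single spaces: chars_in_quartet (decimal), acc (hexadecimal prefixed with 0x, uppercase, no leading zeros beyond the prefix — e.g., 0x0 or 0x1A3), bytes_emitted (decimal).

After char 0 ('0'=52): chars_in_quartet=1 acc=0x34 bytes_emitted=0
After char 1 ('d'=29): chars_in_quartet=2 acc=0xD1D bytes_emitted=0
After char 2 ('X'=23): chars_in_quartet=3 acc=0x34757 bytes_emitted=0
After char 3 ('P'=15): chars_in_quartet=4 acc=0xD1D5CF -> emit D1 D5 CF, reset; bytes_emitted=3
After char 4 ('Y'=24): chars_in_quartet=1 acc=0x18 bytes_emitted=3
After char 5 ('N'=13): chars_in_quartet=2 acc=0x60D bytes_emitted=3
After char 6 ('u'=46): chars_in_quartet=3 acc=0x1836E bytes_emitted=3
After char 7 ('e'=30): chars_in_quartet=4 acc=0x60DB9E -> emit 60 DB 9E, reset; bytes_emitted=6
After char 8 ('H'=7): chars_in_quartet=1 acc=0x7 bytes_emitted=6
After char 9 ('O'=14): chars_in_quartet=2 acc=0x1CE bytes_emitted=6

Answer: 2 0x1CE 6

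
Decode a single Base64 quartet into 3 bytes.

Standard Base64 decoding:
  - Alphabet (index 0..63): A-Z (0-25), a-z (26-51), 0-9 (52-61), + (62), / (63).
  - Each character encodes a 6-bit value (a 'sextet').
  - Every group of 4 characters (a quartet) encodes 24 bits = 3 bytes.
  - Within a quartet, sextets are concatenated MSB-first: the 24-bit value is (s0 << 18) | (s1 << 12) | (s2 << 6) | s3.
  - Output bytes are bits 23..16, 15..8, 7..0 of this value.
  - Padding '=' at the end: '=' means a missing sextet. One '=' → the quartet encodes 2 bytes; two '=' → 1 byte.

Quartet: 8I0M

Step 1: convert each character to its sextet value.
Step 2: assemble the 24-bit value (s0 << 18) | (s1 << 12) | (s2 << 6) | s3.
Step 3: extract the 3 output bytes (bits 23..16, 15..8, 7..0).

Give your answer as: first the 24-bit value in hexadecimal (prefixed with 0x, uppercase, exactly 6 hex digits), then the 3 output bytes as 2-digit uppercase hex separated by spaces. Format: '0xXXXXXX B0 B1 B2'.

Sextets: 8=60, I=8, 0=52, M=12
24-bit: (60<<18) | (8<<12) | (52<<6) | 12
      = 0xF00000 | 0x008000 | 0x000D00 | 0x00000C
      = 0xF08D0C
Bytes: (v>>16)&0xFF=F0, (v>>8)&0xFF=8D, v&0xFF=0C

Answer: 0xF08D0C F0 8D 0C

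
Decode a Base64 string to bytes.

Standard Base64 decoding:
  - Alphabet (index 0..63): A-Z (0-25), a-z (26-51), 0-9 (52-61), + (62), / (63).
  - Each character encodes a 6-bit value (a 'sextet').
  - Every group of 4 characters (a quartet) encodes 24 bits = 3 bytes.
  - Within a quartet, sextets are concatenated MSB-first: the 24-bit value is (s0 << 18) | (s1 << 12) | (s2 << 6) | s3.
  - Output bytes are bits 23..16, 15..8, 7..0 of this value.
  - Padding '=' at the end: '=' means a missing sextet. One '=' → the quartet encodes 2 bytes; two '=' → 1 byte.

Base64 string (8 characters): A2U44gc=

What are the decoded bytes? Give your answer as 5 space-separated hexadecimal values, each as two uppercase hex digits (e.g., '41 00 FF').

After char 0 ('A'=0): chars_in_quartet=1 acc=0x0 bytes_emitted=0
After char 1 ('2'=54): chars_in_quartet=2 acc=0x36 bytes_emitted=0
After char 2 ('U'=20): chars_in_quartet=3 acc=0xD94 bytes_emitted=0
After char 3 ('4'=56): chars_in_quartet=4 acc=0x36538 -> emit 03 65 38, reset; bytes_emitted=3
After char 4 ('4'=56): chars_in_quartet=1 acc=0x38 bytes_emitted=3
After char 5 ('g'=32): chars_in_quartet=2 acc=0xE20 bytes_emitted=3
After char 6 ('c'=28): chars_in_quartet=3 acc=0x3881C bytes_emitted=3
Padding '=': partial quartet acc=0x3881C -> emit E2 07; bytes_emitted=5

Answer: 03 65 38 E2 07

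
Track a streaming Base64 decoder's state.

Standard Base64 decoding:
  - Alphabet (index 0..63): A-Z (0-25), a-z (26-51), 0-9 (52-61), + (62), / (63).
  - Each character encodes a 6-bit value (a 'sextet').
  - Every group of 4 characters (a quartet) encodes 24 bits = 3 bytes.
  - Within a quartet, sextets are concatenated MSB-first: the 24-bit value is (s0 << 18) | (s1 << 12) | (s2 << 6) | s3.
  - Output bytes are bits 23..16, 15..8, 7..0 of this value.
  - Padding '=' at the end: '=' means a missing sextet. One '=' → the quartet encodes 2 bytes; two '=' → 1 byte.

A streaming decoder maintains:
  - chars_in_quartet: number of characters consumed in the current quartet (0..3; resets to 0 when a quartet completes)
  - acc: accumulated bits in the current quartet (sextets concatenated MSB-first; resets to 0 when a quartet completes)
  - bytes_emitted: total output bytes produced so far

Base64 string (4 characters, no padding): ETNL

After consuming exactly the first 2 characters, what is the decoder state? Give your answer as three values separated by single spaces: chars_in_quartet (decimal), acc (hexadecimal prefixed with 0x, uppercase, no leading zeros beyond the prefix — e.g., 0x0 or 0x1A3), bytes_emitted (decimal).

After char 0 ('E'=4): chars_in_quartet=1 acc=0x4 bytes_emitted=0
After char 1 ('T'=19): chars_in_quartet=2 acc=0x113 bytes_emitted=0

Answer: 2 0x113 0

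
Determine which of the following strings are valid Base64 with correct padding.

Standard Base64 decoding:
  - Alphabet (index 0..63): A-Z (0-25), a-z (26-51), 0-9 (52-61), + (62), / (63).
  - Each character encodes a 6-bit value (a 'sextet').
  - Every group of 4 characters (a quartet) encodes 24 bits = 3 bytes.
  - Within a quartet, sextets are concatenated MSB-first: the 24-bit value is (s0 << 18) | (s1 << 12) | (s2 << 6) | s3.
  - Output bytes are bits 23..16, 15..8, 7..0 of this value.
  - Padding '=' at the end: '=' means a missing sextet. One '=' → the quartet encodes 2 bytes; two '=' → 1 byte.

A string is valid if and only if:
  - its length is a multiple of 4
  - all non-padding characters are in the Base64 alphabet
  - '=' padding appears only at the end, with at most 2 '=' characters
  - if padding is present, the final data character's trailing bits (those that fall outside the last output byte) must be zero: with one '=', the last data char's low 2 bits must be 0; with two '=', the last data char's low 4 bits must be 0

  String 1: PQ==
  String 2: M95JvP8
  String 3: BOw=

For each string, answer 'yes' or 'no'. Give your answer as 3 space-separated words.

Answer: yes no yes

Derivation:
String 1: 'PQ==' → valid
String 2: 'M95JvP8' → invalid (len=7 not mult of 4)
String 3: 'BOw=' → valid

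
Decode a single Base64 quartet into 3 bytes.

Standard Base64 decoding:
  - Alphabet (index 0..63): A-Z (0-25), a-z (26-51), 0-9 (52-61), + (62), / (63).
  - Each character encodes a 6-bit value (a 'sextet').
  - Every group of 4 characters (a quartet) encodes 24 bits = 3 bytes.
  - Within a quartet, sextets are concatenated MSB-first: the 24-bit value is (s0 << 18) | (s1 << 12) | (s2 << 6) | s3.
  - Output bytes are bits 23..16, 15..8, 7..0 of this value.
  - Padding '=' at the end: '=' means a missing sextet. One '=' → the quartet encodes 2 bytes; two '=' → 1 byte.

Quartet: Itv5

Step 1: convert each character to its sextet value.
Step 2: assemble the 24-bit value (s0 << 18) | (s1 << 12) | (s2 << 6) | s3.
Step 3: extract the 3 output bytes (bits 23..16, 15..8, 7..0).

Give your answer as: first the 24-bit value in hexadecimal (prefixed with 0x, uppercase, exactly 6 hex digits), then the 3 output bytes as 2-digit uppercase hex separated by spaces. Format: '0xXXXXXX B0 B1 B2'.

Answer: 0x22DBF9 22 DB F9

Derivation:
Sextets: I=8, t=45, v=47, 5=57
24-bit: (8<<18) | (45<<12) | (47<<6) | 57
      = 0x200000 | 0x02D000 | 0x000BC0 | 0x000039
      = 0x22DBF9
Bytes: (v>>16)&0xFF=22, (v>>8)&0xFF=DB, v&0xFF=F9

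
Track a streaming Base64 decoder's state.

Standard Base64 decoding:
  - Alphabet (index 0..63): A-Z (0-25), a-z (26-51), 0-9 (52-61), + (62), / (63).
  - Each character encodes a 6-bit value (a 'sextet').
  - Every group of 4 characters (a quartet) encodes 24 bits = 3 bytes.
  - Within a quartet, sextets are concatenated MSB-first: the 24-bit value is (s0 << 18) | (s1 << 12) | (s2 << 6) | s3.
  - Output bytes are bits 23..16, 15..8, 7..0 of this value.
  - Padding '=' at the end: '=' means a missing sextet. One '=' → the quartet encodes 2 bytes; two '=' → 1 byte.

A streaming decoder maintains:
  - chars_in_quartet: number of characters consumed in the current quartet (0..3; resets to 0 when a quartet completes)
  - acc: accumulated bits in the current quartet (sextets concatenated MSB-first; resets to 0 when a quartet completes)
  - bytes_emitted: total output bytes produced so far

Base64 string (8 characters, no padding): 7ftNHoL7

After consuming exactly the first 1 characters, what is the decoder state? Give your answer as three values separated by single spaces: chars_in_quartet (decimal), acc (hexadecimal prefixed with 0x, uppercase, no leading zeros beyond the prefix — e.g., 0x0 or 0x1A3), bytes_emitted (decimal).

Answer: 1 0x3B 0

Derivation:
After char 0 ('7'=59): chars_in_quartet=1 acc=0x3B bytes_emitted=0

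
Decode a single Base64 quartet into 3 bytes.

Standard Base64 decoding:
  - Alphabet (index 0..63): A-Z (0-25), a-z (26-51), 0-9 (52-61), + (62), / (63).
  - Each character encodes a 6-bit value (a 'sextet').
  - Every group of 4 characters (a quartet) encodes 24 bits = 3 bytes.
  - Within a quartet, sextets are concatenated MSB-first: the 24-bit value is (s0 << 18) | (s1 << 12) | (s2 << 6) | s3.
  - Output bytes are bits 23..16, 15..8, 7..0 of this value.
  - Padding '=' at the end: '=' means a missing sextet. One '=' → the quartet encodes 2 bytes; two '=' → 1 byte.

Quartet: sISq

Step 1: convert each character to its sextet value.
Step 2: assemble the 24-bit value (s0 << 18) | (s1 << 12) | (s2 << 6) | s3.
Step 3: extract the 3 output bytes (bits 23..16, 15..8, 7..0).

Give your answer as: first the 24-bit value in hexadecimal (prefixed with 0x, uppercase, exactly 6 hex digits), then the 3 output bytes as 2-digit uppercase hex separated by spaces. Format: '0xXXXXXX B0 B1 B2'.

Sextets: s=44, I=8, S=18, q=42
24-bit: (44<<18) | (8<<12) | (18<<6) | 42
      = 0xB00000 | 0x008000 | 0x000480 | 0x00002A
      = 0xB084AA
Bytes: (v>>16)&0xFF=B0, (v>>8)&0xFF=84, v&0xFF=AA

Answer: 0xB084AA B0 84 AA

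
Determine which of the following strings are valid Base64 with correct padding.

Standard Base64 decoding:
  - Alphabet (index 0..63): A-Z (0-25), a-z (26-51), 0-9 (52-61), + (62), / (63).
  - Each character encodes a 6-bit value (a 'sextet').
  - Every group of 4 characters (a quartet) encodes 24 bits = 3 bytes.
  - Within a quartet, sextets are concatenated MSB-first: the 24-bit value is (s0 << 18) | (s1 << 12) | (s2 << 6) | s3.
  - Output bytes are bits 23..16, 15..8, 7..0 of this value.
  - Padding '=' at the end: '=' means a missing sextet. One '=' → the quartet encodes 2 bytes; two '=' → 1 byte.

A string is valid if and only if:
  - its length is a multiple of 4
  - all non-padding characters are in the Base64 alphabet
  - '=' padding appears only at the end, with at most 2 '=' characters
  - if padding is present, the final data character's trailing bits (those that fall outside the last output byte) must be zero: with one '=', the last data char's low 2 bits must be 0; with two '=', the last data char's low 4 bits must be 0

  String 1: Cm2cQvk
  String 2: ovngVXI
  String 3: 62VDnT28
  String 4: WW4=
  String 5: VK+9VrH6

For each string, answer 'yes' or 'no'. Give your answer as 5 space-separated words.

String 1: 'Cm2cQvk' → invalid (len=7 not mult of 4)
String 2: 'ovngVXI' → invalid (len=7 not mult of 4)
String 3: '62VDnT28' → valid
String 4: 'WW4=' → valid
String 5: 'VK+9VrH6' → valid

Answer: no no yes yes yes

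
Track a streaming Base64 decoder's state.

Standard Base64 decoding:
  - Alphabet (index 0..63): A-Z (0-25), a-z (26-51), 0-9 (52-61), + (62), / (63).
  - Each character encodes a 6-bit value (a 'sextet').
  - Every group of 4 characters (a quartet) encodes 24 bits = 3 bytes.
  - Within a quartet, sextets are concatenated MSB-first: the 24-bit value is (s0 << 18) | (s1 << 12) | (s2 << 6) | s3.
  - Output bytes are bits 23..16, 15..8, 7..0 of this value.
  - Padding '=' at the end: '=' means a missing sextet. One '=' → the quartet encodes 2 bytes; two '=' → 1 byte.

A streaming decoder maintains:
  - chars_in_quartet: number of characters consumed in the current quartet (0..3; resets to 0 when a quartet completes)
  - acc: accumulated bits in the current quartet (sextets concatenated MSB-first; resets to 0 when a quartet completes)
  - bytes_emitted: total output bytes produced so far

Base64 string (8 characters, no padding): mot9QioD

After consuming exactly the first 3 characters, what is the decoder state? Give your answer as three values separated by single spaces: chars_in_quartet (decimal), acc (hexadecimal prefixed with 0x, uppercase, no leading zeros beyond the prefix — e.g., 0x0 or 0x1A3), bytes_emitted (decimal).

Answer: 3 0x26A2D 0

Derivation:
After char 0 ('m'=38): chars_in_quartet=1 acc=0x26 bytes_emitted=0
After char 1 ('o'=40): chars_in_quartet=2 acc=0x9A8 bytes_emitted=0
After char 2 ('t'=45): chars_in_quartet=3 acc=0x26A2D bytes_emitted=0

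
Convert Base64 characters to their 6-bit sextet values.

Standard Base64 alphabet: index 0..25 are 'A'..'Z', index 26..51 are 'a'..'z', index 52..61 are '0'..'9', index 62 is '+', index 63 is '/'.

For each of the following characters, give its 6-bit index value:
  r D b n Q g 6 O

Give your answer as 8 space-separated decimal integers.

'r': a..z range, 26 + ord('r') − ord('a') = 43
'D': A..Z range, ord('D') − ord('A') = 3
'b': a..z range, 26 + ord('b') − ord('a') = 27
'n': a..z range, 26 + ord('n') − ord('a') = 39
'Q': A..Z range, ord('Q') − ord('A') = 16
'g': a..z range, 26 + ord('g') − ord('a') = 32
'6': 0..9 range, 52 + ord('6') − ord('0') = 58
'O': A..Z range, ord('O') − ord('A') = 14

Answer: 43 3 27 39 16 32 58 14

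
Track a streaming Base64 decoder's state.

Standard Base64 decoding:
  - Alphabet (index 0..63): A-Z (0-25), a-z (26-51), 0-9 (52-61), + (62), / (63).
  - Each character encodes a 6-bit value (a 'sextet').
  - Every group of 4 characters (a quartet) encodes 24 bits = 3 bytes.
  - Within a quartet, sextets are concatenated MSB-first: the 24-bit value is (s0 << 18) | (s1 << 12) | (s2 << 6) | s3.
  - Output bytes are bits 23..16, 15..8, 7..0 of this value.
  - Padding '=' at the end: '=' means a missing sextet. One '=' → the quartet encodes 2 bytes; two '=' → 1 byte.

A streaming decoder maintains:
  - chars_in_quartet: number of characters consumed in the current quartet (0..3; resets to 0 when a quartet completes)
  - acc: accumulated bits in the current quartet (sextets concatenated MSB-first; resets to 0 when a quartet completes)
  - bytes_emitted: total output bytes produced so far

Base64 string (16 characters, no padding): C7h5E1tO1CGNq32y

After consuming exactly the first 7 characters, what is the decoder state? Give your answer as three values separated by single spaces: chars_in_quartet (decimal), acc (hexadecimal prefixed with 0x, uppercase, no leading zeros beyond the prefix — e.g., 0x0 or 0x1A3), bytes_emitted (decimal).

Answer: 3 0x4D6D 3

Derivation:
After char 0 ('C'=2): chars_in_quartet=1 acc=0x2 bytes_emitted=0
After char 1 ('7'=59): chars_in_quartet=2 acc=0xBB bytes_emitted=0
After char 2 ('h'=33): chars_in_quartet=3 acc=0x2EE1 bytes_emitted=0
After char 3 ('5'=57): chars_in_quartet=4 acc=0xBB879 -> emit 0B B8 79, reset; bytes_emitted=3
After char 4 ('E'=4): chars_in_quartet=1 acc=0x4 bytes_emitted=3
After char 5 ('1'=53): chars_in_quartet=2 acc=0x135 bytes_emitted=3
After char 6 ('t'=45): chars_in_quartet=3 acc=0x4D6D bytes_emitted=3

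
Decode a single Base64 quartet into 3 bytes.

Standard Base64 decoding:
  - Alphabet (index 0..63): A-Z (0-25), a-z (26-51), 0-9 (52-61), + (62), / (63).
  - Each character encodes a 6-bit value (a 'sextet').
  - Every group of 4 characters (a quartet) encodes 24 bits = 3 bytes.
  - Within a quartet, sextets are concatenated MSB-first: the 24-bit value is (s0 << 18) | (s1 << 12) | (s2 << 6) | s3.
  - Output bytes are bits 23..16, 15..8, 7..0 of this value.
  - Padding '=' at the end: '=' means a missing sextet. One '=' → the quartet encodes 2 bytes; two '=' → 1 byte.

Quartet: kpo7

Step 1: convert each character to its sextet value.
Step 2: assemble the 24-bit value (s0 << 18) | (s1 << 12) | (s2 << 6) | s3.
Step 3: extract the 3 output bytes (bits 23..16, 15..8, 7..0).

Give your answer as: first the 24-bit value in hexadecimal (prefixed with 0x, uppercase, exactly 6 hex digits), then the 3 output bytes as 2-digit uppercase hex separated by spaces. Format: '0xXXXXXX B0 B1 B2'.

Sextets: k=36, p=41, o=40, 7=59
24-bit: (36<<18) | (41<<12) | (40<<6) | 59
      = 0x900000 | 0x029000 | 0x000A00 | 0x00003B
      = 0x929A3B
Bytes: (v>>16)&0xFF=92, (v>>8)&0xFF=9A, v&0xFF=3B

Answer: 0x929A3B 92 9A 3B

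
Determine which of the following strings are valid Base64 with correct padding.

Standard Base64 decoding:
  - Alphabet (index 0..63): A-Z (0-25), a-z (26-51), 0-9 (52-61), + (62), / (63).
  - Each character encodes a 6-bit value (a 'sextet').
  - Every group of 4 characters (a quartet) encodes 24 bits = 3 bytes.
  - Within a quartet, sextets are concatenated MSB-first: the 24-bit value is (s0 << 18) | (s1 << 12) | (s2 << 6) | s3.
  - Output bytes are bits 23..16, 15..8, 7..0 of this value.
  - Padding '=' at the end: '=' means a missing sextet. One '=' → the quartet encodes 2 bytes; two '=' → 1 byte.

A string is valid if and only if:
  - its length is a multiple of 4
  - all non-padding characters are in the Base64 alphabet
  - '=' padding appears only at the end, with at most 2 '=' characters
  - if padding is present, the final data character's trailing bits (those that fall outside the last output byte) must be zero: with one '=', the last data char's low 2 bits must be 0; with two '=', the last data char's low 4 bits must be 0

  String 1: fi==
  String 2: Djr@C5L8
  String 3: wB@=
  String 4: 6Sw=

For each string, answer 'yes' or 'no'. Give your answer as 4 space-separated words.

String 1: 'fi==' → invalid (bad trailing bits)
String 2: 'Djr@C5L8' → invalid (bad char(s): ['@'])
String 3: 'wB@=' → invalid (bad char(s): ['@'])
String 4: '6Sw=' → valid

Answer: no no no yes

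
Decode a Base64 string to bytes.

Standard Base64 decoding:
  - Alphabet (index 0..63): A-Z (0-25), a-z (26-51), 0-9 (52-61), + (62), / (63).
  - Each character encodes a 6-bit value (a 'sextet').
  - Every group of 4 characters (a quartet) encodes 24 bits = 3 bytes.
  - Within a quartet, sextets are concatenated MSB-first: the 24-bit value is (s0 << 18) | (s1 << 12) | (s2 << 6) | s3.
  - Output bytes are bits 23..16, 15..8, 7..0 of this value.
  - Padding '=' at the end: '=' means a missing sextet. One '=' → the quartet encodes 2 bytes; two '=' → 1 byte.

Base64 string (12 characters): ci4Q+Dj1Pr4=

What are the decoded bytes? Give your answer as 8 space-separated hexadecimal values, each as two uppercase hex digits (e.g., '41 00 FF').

Answer: 72 2E 10 F8 38 F5 3E BE

Derivation:
After char 0 ('c'=28): chars_in_quartet=1 acc=0x1C bytes_emitted=0
After char 1 ('i'=34): chars_in_quartet=2 acc=0x722 bytes_emitted=0
After char 2 ('4'=56): chars_in_quartet=3 acc=0x1C8B8 bytes_emitted=0
After char 3 ('Q'=16): chars_in_quartet=4 acc=0x722E10 -> emit 72 2E 10, reset; bytes_emitted=3
After char 4 ('+'=62): chars_in_quartet=1 acc=0x3E bytes_emitted=3
After char 5 ('D'=3): chars_in_quartet=2 acc=0xF83 bytes_emitted=3
After char 6 ('j'=35): chars_in_quartet=3 acc=0x3E0E3 bytes_emitted=3
After char 7 ('1'=53): chars_in_quartet=4 acc=0xF838F5 -> emit F8 38 F5, reset; bytes_emitted=6
After char 8 ('P'=15): chars_in_quartet=1 acc=0xF bytes_emitted=6
After char 9 ('r'=43): chars_in_quartet=2 acc=0x3EB bytes_emitted=6
After char 10 ('4'=56): chars_in_quartet=3 acc=0xFAF8 bytes_emitted=6
Padding '=': partial quartet acc=0xFAF8 -> emit 3E BE; bytes_emitted=8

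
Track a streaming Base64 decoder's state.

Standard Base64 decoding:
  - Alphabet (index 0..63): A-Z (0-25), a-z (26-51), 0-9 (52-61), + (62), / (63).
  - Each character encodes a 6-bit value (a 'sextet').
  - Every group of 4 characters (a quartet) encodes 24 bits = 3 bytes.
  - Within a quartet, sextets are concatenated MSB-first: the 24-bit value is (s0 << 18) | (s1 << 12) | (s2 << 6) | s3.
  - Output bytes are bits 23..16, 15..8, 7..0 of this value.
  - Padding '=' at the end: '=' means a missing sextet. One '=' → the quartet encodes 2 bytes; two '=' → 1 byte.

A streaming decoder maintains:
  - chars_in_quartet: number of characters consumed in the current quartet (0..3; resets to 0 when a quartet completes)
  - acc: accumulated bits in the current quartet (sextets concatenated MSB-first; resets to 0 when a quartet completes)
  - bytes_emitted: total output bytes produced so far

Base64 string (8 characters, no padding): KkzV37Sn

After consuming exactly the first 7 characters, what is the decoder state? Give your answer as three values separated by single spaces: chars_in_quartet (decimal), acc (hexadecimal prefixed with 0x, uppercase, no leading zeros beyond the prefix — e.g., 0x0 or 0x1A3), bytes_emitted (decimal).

Answer: 3 0x37ED2 3

Derivation:
After char 0 ('K'=10): chars_in_quartet=1 acc=0xA bytes_emitted=0
After char 1 ('k'=36): chars_in_quartet=2 acc=0x2A4 bytes_emitted=0
After char 2 ('z'=51): chars_in_quartet=3 acc=0xA933 bytes_emitted=0
After char 3 ('V'=21): chars_in_quartet=4 acc=0x2A4CD5 -> emit 2A 4C D5, reset; bytes_emitted=3
After char 4 ('3'=55): chars_in_quartet=1 acc=0x37 bytes_emitted=3
After char 5 ('7'=59): chars_in_quartet=2 acc=0xDFB bytes_emitted=3
After char 6 ('S'=18): chars_in_quartet=3 acc=0x37ED2 bytes_emitted=3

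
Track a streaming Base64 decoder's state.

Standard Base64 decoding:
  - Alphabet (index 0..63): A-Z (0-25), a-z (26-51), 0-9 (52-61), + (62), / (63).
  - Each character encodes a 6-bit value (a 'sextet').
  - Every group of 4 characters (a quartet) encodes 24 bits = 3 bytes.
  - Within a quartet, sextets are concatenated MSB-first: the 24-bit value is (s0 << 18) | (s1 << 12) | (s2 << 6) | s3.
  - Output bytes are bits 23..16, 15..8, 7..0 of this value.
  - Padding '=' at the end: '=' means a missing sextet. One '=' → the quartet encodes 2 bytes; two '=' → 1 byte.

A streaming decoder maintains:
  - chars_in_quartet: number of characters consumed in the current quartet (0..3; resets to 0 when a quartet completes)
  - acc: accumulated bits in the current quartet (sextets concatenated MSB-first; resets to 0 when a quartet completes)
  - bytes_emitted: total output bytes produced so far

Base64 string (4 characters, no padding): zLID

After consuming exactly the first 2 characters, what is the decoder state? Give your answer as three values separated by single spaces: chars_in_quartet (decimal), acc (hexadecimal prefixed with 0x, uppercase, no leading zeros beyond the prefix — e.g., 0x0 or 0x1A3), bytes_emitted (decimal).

After char 0 ('z'=51): chars_in_quartet=1 acc=0x33 bytes_emitted=0
After char 1 ('L'=11): chars_in_quartet=2 acc=0xCCB bytes_emitted=0

Answer: 2 0xCCB 0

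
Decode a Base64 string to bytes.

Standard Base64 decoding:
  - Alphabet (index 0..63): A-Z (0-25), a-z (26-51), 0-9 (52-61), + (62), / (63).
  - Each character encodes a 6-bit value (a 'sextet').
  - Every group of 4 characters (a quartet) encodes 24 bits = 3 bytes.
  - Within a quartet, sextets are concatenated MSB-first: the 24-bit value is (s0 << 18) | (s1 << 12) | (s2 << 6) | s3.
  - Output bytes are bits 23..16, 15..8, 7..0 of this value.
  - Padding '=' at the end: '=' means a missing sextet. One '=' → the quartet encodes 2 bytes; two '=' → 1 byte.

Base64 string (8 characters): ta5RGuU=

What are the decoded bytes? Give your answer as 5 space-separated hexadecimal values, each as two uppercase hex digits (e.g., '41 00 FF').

Answer: B5 AE 51 1A E5

Derivation:
After char 0 ('t'=45): chars_in_quartet=1 acc=0x2D bytes_emitted=0
After char 1 ('a'=26): chars_in_quartet=2 acc=0xB5A bytes_emitted=0
After char 2 ('5'=57): chars_in_quartet=3 acc=0x2D6B9 bytes_emitted=0
After char 3 ('R'=17): chars_in_quartet=4 acc=0xB5AE51 -> emit B5 AE 51, reset; bytes_emitted=3
After char 4 ('G'=6): chars_in_quartet=1 acc=0x6 bytes_emitted=3
After char 5 ('u'=46): chars_in_quartet=2 acc=0x1AE bytes_emitted=3
After char 6 ('U'=20): chars_in_quartet=3 acc=0x6B94 bytes_emitted=3
Padding '=': partial quartet acc=0x6B94 -> emit 1A E5; bytes_emitted=5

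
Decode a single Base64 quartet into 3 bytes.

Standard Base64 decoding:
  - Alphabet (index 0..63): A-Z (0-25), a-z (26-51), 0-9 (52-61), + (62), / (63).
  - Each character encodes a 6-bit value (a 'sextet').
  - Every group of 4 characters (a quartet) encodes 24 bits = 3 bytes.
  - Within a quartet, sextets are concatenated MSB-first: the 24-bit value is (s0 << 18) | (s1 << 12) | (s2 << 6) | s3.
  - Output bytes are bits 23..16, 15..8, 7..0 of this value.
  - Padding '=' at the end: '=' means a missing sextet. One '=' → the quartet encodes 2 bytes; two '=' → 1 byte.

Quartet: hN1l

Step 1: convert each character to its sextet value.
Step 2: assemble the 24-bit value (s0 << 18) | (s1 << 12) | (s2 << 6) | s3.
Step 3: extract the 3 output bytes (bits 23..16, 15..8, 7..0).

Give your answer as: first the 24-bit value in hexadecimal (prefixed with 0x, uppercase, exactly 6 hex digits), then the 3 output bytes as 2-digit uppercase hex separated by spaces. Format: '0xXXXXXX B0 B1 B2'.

Sextets: h=33, N=13, 1=53, l=37
24-bit: (33<<18) | (13<<12) | (53<<6) | 37
      = 0x840000 | 0x00D000 | 0x000D40 | 0x000025
      = 0x84DD65
Bytes: (v>>16)&0xFF=84, (v>>8)&0xFF=DD, v&0xFF=65

Answer: 0x84DD65 84 DD 65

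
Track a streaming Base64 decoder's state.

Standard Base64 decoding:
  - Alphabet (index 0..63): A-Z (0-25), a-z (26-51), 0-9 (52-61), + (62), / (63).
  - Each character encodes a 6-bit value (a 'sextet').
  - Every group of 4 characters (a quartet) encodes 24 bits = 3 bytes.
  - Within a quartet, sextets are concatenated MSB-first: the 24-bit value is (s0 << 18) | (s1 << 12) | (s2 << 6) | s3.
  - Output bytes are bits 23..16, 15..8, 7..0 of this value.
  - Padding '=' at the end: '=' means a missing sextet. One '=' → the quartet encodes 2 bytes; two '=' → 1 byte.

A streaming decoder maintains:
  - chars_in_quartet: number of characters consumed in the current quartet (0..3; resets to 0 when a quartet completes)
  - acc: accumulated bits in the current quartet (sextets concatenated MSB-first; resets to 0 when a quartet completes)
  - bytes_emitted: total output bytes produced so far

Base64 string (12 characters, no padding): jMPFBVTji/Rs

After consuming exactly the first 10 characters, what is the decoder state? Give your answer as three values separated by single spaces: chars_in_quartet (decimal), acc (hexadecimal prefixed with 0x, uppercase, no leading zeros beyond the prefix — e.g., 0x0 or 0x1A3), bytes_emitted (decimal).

After char 0 ('j'=35): chars_in_quartet=1 acc=0x23 bytes_emitted=0
After char 1 ('M'=12): chars_in_quartet=2 acc=0x8CC bytes_emitted=0
After char 2 ('P'=15): chars_in_quartet=3 acc=0x2330F bytes_emitted=0
After char 3 ('F'=5): chars_in_quartet=4 acc=0x8CC3C5 -> emit 8C C3 C5, reset; bytes_emitted=3
After char 4 ('B'=1): chars_in_quartet=1 acc=0x1 bytes_emitted=3
After char 5 ('V'=21): chars_in_quartet=2 acc=0x55 bytes_emitted=3
After char 6 ('T'=19): chars_in_quartet=3 acc=0x1553 bytes_emitted=3
After char 7 ('j'=35): chars_in_quartet=4 acc=0x554E3 -> emit 05 54 E3, reset; bytes_emitted=6
After char 8 ('i'=34): chars_in_quartet=1 acc=0x22 bytes_emitted=6
After char 9 ('/'=63): chars_in_quartet=2 acc=0x8BF bytes_emitted=6

Answer: 2 0x8BF 6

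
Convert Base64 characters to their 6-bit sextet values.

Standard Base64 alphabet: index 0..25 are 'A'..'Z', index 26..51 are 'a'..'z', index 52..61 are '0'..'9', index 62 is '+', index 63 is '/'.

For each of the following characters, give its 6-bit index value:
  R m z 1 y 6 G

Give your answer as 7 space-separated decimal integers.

'R': A..Z range, ord('R') − ord('A') = 17
'm': a..z range, 26 + ord('m') − ord('a') = 38
'z': a..z range, 26 + ord('z') − ord('a') = 51
'1': 0..9 range, 52 + ord('1') − ord('0') = 53
'y': a..z range, 26 + ord('y') − ord('a') = 50
'6': 0..9 range, 52 + ord('6') − ord('0') = 58
'G': A..Z range, ord('G') − ord('A') = 6

Answer: 17 38 51 53 50 58 6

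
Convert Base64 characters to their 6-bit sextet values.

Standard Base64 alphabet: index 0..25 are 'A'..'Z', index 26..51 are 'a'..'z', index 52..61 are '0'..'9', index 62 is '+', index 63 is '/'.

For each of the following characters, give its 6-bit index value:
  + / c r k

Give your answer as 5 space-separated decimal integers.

Answer: 62 63 28 43 36

Derivation:
'+': index 62
'/': index 63
'c': a..z range, 26 + ord('c') − ord('a') = 28
'r': a..z range, 26 + ord('r') − ord('a') = 43
'k': a..z range, 26 + ord('k') − ord('a') = 36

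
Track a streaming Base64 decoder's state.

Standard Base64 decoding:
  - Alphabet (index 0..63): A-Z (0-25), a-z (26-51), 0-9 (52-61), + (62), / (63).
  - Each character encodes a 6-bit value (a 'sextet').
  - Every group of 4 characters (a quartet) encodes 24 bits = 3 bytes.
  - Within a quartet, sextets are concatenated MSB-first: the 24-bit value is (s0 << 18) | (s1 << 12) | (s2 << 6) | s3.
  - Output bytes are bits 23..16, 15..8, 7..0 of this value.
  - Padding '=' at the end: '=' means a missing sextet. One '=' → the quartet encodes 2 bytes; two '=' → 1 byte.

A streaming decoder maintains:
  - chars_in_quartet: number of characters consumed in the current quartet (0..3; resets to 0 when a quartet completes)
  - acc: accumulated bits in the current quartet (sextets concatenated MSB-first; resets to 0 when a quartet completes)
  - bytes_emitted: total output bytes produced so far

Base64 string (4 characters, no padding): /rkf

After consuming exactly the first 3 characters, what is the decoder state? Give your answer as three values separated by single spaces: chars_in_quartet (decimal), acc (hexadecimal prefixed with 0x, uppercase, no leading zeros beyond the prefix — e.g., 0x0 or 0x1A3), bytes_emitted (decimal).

Answer: 3 0x3FAE4 0

Derivation:
After char 0 ('/'=63): chars_in_quartet=1 acc=0x3F bytes_emitted=0
After char 1 ('r'=43): chars_in_quartet=2 acc=0xFEB bytes_emitted=0
After char 2 ('k'=36): chars_in_quartet=3 acc=0x3FAE4 bytes_emitted=0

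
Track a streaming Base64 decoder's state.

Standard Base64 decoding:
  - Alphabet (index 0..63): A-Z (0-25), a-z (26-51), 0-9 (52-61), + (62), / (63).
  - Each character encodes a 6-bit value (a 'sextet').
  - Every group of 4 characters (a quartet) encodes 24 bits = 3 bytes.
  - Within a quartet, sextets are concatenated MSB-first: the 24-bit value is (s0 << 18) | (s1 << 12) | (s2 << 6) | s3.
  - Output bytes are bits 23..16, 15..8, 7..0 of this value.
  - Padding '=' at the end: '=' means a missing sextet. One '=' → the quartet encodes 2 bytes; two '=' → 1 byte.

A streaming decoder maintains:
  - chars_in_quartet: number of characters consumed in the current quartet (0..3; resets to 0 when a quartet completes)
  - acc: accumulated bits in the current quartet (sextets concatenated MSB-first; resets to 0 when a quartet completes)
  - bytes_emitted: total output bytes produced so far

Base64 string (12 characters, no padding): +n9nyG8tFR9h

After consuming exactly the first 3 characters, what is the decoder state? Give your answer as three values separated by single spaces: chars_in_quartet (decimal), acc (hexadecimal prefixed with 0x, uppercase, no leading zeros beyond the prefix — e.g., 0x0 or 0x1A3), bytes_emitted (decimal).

After char 0 ('+'=62): chars_in_quartet=1 acc=0x3E bytes_emitted=0
After char 1 ('n'=39): chars_in_quartet=2 acc=0xFA7 bytes_emitted=0
After char 2 ('9'=61): chars_in_quartet=3 acc=0x3E9FD bytes_emitted=0

Answer: 3 0x3E9FD 0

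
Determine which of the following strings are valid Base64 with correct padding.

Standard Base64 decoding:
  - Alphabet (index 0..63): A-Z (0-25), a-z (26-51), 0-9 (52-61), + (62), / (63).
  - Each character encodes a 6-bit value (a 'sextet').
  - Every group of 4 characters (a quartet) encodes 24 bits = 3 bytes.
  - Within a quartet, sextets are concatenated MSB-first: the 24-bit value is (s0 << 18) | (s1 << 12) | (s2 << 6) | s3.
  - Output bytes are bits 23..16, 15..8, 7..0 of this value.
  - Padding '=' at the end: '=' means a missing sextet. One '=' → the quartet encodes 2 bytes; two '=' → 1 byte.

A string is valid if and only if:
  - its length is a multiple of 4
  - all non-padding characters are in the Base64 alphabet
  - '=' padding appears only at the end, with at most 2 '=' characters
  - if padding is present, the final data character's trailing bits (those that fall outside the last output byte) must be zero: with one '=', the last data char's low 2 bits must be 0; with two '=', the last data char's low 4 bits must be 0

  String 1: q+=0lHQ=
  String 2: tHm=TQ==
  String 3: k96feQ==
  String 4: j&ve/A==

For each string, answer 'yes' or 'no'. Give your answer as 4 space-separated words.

String 1: 'q+=0lHQ=' → invalid (bad char(s): ['=']; '=' in middle)
String 2: 'tHm=TQ==' → invalid (bad char(s): ['=']; '=' in middle)
String 3: 'k96feQ==' → valid
String 4: 'j&ve/A==' → invalid (bad char(s): ['&'])

Answer: no no yes no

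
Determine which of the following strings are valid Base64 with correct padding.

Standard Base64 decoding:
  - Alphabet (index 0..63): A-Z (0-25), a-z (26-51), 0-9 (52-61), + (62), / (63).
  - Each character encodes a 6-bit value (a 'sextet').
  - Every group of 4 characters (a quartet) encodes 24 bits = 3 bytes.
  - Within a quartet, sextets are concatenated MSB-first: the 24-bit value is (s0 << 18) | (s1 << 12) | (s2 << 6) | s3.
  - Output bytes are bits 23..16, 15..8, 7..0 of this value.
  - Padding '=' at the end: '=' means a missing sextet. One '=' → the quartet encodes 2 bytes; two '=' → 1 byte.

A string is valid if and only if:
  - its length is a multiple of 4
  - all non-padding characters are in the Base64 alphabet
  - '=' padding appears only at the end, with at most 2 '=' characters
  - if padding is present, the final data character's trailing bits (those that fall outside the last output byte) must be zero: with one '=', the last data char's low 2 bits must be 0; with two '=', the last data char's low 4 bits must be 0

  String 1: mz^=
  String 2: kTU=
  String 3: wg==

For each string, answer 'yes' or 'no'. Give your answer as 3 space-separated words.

String 1: 'mz^=' → invalid (bad char(s): ['^'])
String 2: 'kTU=' → valid
String 3: 'wg==' → valid

Answer: no yes yes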